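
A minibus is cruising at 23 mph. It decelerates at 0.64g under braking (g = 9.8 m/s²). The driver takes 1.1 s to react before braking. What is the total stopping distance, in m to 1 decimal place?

Total stopping distance ≈ 19.7 m

23 mph × 0.44704 = 10.2819 m/s.
a = 0.64 × 9.8 = 6.272 m/s².
Reaction distance = v·t_r = 10.2819 × 1.1 = 11.310 m.
Braking distance = v²/(2a) = 10.2819² / (2 × 6.272) = 105.717 / 12.544 = 8.428 m.
Total = 11.310 + 8.428 = 19.738 m.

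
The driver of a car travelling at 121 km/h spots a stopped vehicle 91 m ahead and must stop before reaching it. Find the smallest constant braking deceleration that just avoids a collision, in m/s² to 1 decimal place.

Required deceleration ≈ 6.2 m/s²

121 km/h ÷ 3.6 = 33.6111 m/s.
v² = 2a·d ⇒ a = v²/(2d) = 33.6111² / (2 × 91.000) = 1129.706 / 182.000 = 6.2072 m/s².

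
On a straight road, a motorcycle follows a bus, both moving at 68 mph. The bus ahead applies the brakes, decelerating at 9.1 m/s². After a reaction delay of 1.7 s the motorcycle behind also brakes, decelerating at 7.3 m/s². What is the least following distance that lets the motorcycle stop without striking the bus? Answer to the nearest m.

68 mph × 0.44704 = 30.3987 m/s.
Leader travels v²/(2a_L) = 924.081 / 18.200 = 50.774 m before stopping.
Follower covers v·t_r = 30.3987 × 1.7 = 51.678 m while reacting, then v²/(2a_F) = 924.081 / 14.600 = 63.293 m while braking, for a total of 51.678 + 63.293 = 114.971 m.
Since a_F ≤ a_L and the follower starts braking later, the follower is never slower than the leader, so the closest approach is when both have stopped.
Minimum gap = 114.971 − 50.774 = 64.197 m.

Minimum gap ≈ 64 m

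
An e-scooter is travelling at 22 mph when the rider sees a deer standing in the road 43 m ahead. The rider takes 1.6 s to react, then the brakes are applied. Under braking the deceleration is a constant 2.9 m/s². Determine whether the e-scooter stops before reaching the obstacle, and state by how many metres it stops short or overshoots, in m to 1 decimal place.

Yes — it stops 10.6 m short of the obstacle

22 mph × 0.44704 = 9.8349 m/s.
Reaction distance = 9.8349 × 1.6 = 15.736 m.
Braking distance = v²/(2a) = 96.725 / 5.800 = 16.677 m.
Total stopping distance = 15.736 + 16.677 = 32.413 m, vs 43 m available — it stops with 43 − 32.413 = 10.587 m to spare.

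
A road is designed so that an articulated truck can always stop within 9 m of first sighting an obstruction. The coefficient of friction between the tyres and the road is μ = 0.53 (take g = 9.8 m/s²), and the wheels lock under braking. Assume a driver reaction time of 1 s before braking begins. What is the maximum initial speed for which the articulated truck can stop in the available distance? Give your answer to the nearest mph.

a = μg = 0.53 × 9.8 = 5.194 m/s².
Stopping distance: v·t_r + v²/(2a) = 9 with t_r = 1 s and a = 5.194 m/s².
So v² + 10.388 v − 93.49 = 0.
Positive root: v = −a·t_r + √((a·t_r)² + 2a·d) = −5.194 + √(26.978 + 93.49) = 5.7818 m/s.
5.7818 m/s ÷ 0.44704 = 12.934 mph.

Maximum speed ≈ 13 mph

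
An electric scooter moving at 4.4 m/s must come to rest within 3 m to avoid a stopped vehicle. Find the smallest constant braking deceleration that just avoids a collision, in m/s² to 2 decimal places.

Required deceleration ≈ 3.23 m/s²

v² = 2a·d ⇒ a = v²/(2d) = 4.4000² / (2 × 3.000) = 19.360 / 6.000 = 3.2267 m/s².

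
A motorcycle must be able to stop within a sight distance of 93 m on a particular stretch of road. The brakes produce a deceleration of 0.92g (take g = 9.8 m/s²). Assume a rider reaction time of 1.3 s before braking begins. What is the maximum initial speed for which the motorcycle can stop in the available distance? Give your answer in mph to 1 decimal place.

a = 0.92 × 9.8 = 9.016 m/s².
Stopping distance: v·t_r + v²/(2a) = 93 with t_r = 1.3 s and a = 9.016 m/s².
So v² + 23.442 v − 1676.98 = 0.
Positive root: v = −a·t_r + √((a·t_r)² + 2a·d) = −11.721 + √(137.382 + 1676.98) = 30.8743 m/s.
30.8743 m/s ÷ 0.44704 = 69.064 mph.

Maximum speed ≈ 69.1 mph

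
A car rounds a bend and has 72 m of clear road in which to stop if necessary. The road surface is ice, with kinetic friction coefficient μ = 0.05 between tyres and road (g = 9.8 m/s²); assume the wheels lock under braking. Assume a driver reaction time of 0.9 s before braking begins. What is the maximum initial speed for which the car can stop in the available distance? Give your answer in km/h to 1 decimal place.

Maximum speed ≈ 28.7 km/h

a = μg = 0.05 × 9.8 = 0.490 m/s².
Stopping distance: v·t_r + v²/(2a) = 72 with t_r = 0.9 s and a = 0.490 m/s².
So v² + 0.882 v − 70.56 = 0.
Positive root: v = −a·t_r + √((a·t_r)² + 2a·d) = −0.441 + √(0.194 + 70.56) = 7.9705 m/s.
7.9705 m/s × 3.6 = 28.694 km/h.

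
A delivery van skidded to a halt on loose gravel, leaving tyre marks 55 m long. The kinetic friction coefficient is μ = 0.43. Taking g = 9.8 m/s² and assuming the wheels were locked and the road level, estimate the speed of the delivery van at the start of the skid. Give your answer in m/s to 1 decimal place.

Deceleration a = μg = 0.43 × 9.8 = 4.214 m/s².
v = √(2a·d) = √(2 × 4.214 × 55) = √463.540 = 21.5300 m/s.

Initial speed ≈ 21.5 m/s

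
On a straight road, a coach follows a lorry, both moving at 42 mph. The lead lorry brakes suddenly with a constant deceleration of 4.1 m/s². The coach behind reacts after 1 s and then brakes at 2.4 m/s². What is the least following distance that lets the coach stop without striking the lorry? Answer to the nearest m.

42 mph × 0.44704 = 18.7757 m/s.
Leader travels v²/(2a_L) = 352.527 / 8.200 = 42.991 m before stopping.
Follower covers v·t_r = 18.7757 × 1 = 18.776 m while reacting, then v²/(2a_F) = 352.527 / 4.800 = 73.443 m while braking, for a total of 18.776 + 73.443 = 92.219 m.
Since a_F ≤ a_L and the follower starts braking later, the follower is never slower than the leader, so the closest approach is when both have stopped.
Minimum gap = 92.219 − 42.991 = 49.228 m.

Minimum gap ≈ 49 m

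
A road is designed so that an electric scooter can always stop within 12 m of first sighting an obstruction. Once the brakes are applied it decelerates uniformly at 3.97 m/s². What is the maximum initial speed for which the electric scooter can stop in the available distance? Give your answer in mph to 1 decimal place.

v²/(2a) = d ⇒ v = √(2 × 3.970 × 12) = √95.28 = 9.7611 m/s.
9.7611 m/s ÷ 0.44704 = 21.835 mph.

Maximum speed ≈ 21.8 mph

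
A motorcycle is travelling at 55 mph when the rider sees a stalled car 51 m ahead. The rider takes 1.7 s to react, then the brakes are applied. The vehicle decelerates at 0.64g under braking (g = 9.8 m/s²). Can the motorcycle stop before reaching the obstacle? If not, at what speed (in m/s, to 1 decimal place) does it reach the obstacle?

No — it strikes the obstacle at 22.1 m/s

55 mph × 0.44704 = 24.5872 m/s.
a = 0.64 × 9.8 = 6.272 m/s².
Reaction distance = 24.5872 × 1.7 = 41.798 m.
Braking distance needed to stop: v²/(2a) = 604.530 / 12.544 = 48.193 m, so total needed = 41.798 + 48.193 = 89.991 m > 51 m — it cannot stop.
Distance remaining when braking begins: 51 − 41.798 = 9.202 m.
v² = v₀² − 2a·d = 604.530 − 2 × 6.272 × 9.202 = 489.100 m²/s².
v = √489.100 = 22.116 m/s.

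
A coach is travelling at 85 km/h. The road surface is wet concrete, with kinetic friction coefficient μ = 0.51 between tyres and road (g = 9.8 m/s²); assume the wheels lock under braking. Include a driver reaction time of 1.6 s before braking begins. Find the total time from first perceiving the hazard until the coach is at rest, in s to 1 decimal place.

Total time ≈ 6.3 s

85 km/h ÷ 3.6 = 23.6111 m/s.
a = μg = 0.51 × 9.8 = 4.998 m/s².
Braking time = v/a = 23.6111 / 4.998 = 4.724 s.
Total = 1.6 + 4.724 = 6.324 s.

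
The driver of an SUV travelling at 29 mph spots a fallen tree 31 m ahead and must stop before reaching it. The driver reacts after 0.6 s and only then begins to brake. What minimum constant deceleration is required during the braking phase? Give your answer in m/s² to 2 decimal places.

29 mph × 0.44704 = 12.9642 m/s.
Distance covered during reaction = 12.9642 × 0.6 = 7.779 m.
Distance available for braking: 31 − 7.779 = 23.221 m.
v² = 2a·d ⇒ a = v²/(2d) = 12.9642² / (2 × 23.221) = 168.070 / 46.442 = 3.6189 m/s².

Required deceleration ≈ 3.62 m/s²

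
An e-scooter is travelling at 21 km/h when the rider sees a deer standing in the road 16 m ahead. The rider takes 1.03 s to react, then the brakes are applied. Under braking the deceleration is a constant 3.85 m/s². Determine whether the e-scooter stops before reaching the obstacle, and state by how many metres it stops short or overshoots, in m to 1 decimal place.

Yes — it stops 5.6 m short of the obstacle

21 km/h ÷ 3.6 = 5.8333 m/s.
Reaction distance = 5.8333 × 1.03 = 6.008 m.
Braking distance = v²/(2a) = 34.027 / 7.700 = 4.419 m.
Total stopping distance = 6.008 + 4.419 = 10.427 m, vs 16 m available — it stops with 16 − 10.427 = 5.573 m to spare.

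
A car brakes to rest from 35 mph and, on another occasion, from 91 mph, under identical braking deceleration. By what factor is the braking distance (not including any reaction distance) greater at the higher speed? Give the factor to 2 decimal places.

Factor ≈ 6.76

Braking distance d = v²/(2a), so with a fixed, d ∝ v².
Factor = (91/35)² = 2.6000² = 6.7600.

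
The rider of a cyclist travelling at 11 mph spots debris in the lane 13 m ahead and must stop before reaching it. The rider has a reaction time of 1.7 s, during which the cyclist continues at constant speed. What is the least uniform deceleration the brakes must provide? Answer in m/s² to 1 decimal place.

Required deceleration ≈ 2.6 m/s²

11 mph × 0.44704 = 4.9174 m/s.
Distance covered during reaction = 4.9174 × 1.7 = 8.360 m.
Distance available for braking: 13 − 8.360 = 4.640 m.
v² = 2a·d ⇒ a = v²/(2d) = 4.9174² / (2 × 4.640) = 24.181 / 9.280 = 2.6057 m/s².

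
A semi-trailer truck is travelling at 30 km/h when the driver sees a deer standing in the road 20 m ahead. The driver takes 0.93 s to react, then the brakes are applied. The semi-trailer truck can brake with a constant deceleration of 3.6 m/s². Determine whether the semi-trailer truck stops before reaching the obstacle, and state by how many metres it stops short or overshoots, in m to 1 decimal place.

Yes — it stops 2.6 m short of the obstacle

30 km/h ÷ 3.6 = 8.3333 m/s.
Reaction distance = 8.3333 × 0.93 = 7.750 m.
Braking distance = v²/(2a) = 69.444 / 7.200 = 9.645 m.
Total stopping distance = 7.750 + 9.645 = 17.395 m, vs 20 m available — it stops with 20 − 17.395 = 2.605 m to spare.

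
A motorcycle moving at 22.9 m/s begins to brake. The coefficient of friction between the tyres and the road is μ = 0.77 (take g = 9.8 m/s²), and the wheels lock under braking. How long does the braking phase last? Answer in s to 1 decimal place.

Braking time ≈ 3.0 s

a = μg = 0.77 × 9.8 = 7.546 m/s².
Braking time = v/a = 22.9000 / 7.546 = 3.035 s.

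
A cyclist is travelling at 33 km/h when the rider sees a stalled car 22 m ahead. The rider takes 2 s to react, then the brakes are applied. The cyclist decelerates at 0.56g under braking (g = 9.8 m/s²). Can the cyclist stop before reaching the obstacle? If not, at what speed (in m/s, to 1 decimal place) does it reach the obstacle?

33 km/h ÷ 3.6 = 9.1667 m/s.
a = 0.56 × 9.8 = 5.488 m/s².
Reaction distance = 9.1667 × 2 = 18.333 m.
Braking distance needed to stop: v²/(2a) = 84.028 / 10.976 = 7.656 m, so total needed = 18.333 + 7.656 = 25.989 m > 22 m — it cannot stop.
Distance remaining when braking begins: 22 − 18.333 = 3.667 m.
v² = v₀² − 2a·d = 84.028 − 2 × 5.488 × 3.667 = 43.779 m²/s².
v = √43.779 = 6.617 m/s.

No — it strikes the obstacle at 6.6 m/s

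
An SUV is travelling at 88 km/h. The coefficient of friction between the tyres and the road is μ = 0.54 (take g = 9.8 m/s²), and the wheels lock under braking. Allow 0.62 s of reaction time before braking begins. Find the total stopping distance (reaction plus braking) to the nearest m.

88 km/h ÷ 3.6 = 24.4444 m/s.
a = μg = 0.54 × 9.8 = 5.292 m/s².
Reaction distance = v·t_r = 24.4444 × 0.62 = 15.156 m.
Braking distance = v²/(2a) = 24.4444² / (2 × 5.292) = 597.529 / 10.584 = 56.456 m.
Total = 15.156 + 56.456 = 71.612 m.

Total stopping distance ≈ 72 m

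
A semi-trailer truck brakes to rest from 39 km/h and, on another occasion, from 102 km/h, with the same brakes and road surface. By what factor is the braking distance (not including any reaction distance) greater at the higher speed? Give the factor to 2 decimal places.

Braking distance d = v²/(2a), so with a fixed, d ∝ v².
Factor = (102/39)² = 2.6154² = 6.8403.

Factor ≈ 6.84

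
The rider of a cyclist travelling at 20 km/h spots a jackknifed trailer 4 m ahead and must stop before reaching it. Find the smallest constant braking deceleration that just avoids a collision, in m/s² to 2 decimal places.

Required deceleration ≈ 3.86 m/s²

20 km/h ÷ 3.6 = 5.5556 m/s.
v² = 2a·d ⇒ a = v²/(2d) = 5.5556² / (2 × 4.000) = 30.865 / 8.000 = 3.8581 m/s².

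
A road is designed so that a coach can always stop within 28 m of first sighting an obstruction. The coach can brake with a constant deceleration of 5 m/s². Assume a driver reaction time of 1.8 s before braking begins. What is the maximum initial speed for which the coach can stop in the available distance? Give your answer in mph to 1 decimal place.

Stopping distance: v·t_r + v²/(2a) = 28 with t_r = 1.8 s and a = 5.000 m/s².
So v² + 18.000 v − 280.00 = 0.
Positive root: v = −a·t_r + √((a·t_r)² + 2a·d) = −9.000 + √(81.000 + 280.00) = 10.0000 m/s.
10.0000 m/s ÷ 0.44704 = 22.369 mph.

Maximum speed ≈ 22.4 mph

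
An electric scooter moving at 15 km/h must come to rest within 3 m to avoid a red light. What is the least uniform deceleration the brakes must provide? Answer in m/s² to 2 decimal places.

15 km/h ÷ 3.6 = 4.1667 m/s.
v² = 2a·d ⇒ a = v²/(2d) = 4.1667² / (2 × 3.000) = 17.361 / 6.000 = 2.8935 m/s².

Required deceleration ≈ 2.89 m/s²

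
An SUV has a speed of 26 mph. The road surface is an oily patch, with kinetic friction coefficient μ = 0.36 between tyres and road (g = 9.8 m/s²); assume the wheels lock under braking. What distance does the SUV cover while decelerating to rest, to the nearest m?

26 mph × 0.44704 = 11.6230 m/s.
a = μg = 0.36 × 9.8 = 3.528 m/s².
Braking distance = v²/(2a) = 11.6230² / (2 × 3.528) = 135.094 / 7.056 = 19.146 m.

Braking distance ≈ 19 m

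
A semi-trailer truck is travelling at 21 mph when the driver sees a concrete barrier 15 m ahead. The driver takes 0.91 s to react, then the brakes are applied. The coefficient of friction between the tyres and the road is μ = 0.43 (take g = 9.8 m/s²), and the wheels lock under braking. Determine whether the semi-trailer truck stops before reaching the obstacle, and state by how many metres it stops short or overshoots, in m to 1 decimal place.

21 mph × 0.44704 = 9.3878 m/s.
a = μg = 0.43 × 9.8 = 4.214 m/s².
Reaction distance = 9.3878 × 0.91 = 8.543 m.
Braking distance = v²/(2a) = 88.131 / 8.428 = 10.457 m.
Total stopping distance = 8.543 + 10.457 = 19.000 m, vs 15 m available — it cannot stop in time and overshoots by 19.000 − 15 = 4.000 m.

No — it overshoots by 4.0 m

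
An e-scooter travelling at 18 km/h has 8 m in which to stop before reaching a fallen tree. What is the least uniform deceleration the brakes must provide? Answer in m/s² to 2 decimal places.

Required deceleration ≈ 1.56 m/s²

18 km/h ÷ 3.6 = 5.0000 m/s.
v² = 2a·d ⇒ a = v²/(2d) = 5.0000² / (2 × 8.000) = 25.000 / 16.000 = 1.5625 m/s².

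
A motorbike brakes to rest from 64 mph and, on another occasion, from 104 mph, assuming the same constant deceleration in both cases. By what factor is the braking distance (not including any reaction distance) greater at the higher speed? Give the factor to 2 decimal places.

Factor ≈ 2.64

Braking distance d = v²/(2a), so with a fixed, d ∝ v².
Factor = (104/64)² = 1.6250² = 2.6406.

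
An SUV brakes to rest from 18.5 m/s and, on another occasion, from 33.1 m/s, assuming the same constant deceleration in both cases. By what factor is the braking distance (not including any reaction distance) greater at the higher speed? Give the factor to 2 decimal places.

Factor ≈ 3.20

Braking distance d = v²/(2a), so with a fixed, d ∝ v².
Factor = (33.1/18.5)² = 1.7892² = 3.2012.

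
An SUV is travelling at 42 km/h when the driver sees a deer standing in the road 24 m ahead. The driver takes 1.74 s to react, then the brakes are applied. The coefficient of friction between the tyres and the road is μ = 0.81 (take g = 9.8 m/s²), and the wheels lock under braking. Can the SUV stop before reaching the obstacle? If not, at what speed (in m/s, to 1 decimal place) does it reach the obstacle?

42 km/h ÷ 3.6 = 11.6667 m/s.
a = μg = 0.81 × 9.8 = 7.938 m/s².
Reaction distance = 11.6667 × 1.74 = 20.300 m.
Braking distance needed to stop: v²/(2a) = 136.112 / 15.876 = 8.573 m, so total needed = 20.300 + 8.573 = 28.873 m > 24 m — it cannot stop.
Distance remaining when braking begins: 24 − 20.300 = 3.700 m.
v² = v₀² − 2a·d = 136.112 − 2 × 7.938 × 3.700 = 77.371 m²/s².
v = √77.371 = 8.796 m/s.

No — it strikes the obstacle at 8.8 m/s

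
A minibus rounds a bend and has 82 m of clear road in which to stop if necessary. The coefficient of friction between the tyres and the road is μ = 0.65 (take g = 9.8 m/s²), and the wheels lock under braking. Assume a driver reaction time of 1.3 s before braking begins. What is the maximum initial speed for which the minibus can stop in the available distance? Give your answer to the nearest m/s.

a = μg = 0.65 × 9.8 = 6.370 m/s².
Stopping distance: v·t_r + v²/(2a) = 82 with t_r = 1.3 s and a = 6.370 m/s².
So v² + 16.562 v − 1044.68 = 0.
Positive root: v = −a·t_r + √((a·t_r)² + 2a·d) = −8.281 + √(68.575 + 1044.68) = 25.0845 m/s.

Maximum speed ≈ 25 m/s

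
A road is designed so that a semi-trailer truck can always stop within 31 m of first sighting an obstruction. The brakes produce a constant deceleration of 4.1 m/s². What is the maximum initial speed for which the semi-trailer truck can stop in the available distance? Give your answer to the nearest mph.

v²/(2a) = d ⇒ v = √(2 × 4.100 × 31) = √254.20 = 15.9437 m/s.
15.9437 m/s ÷ 0.44704 = 35.665 mph.

Maximum speed ≈ 36 mph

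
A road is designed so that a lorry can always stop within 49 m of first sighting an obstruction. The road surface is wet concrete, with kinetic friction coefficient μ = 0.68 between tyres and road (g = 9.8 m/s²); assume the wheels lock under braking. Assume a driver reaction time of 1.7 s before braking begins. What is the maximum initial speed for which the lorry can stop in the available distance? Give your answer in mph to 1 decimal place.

a = μg = 0.68 × 9.8 = 6.664 m/s².
Stopping distance: v·t_r + v²/(2a) = 49 with t_r = 1.7 s and a = 6.664 m/s².
So v² + 22.658 v − 653.07 = 0.
Positive root: v = −a·t_r + √((a·t_r)² + 2a·d) = −11.329 + √(128.346 + 653.07) = 16.6248 m/s.
16.6248 m/s ÷ 0.44704 = 37.189 mph.

Maximum speed ≈ 37.2 mph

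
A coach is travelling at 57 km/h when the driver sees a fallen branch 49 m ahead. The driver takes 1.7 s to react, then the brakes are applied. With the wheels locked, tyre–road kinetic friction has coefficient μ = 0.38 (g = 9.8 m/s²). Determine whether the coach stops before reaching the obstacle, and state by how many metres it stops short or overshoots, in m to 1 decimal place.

57 km/h ÷ 3.6 = 15.8333 m/s.
a = μg = 0.38 × 9.8 = 3.724 m/s².
Reaction distance = 15.8333 × 1.7 = 26.917 m.
Braking distance = v²/(2a) = 250.693 / 7.448 = 33.659 m.
Total stopping distance = 26.917 + 33.659 = 60.576 m, vs 49 m available — it cannot stop in time and overshoots by 60.576 − 49 = 11.576 m.

No — it overshoots by 11.6 m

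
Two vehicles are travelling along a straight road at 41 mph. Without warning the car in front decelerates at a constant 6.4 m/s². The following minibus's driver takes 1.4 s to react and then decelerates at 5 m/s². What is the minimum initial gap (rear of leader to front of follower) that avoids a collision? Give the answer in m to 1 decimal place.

41 mph × 0.44704 = 18.3286 m/s.
Leader travels v²/(2a_L) = 335.938 / 12.800 = 26.245 m before stopping.
Follower covers v·t_r = 18.3286 × 1.4 = 25.660 m while reacting, then v²/(2a_F) = 335.938 / 10.000 = 33.594 m while braking, for a total of 25.660 + 33.594 = 59.254 m.
Since a_F ≤ a_L and the follower starts braking later, the follower is never slower than the leader, so the closest approach is when both have stopped.
Minimum gap = 59.254 − 26.245 = 33.009 m.

Minimum gap ≈ 33.0 m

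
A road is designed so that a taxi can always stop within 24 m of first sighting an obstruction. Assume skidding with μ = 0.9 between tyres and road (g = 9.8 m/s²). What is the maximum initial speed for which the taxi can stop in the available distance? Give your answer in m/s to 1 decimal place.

a = μg = 0.9 × 9.8 = 8.820 m/s².
v²/(2a) = d ⇒ v = √(2 × 8.820 × 24) = √423.36 = 20.5757 m/s.

Maximum speed ≈ 20.6 m/s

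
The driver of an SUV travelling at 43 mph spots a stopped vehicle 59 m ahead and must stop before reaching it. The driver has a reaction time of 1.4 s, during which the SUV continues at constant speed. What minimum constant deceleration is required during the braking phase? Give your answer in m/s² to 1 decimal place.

43 mph × 0.44704 = 19.2227 m/s.
Distance covered during reaction = 19.2227 × 1.4 = 26.912 m.
Distance available for braking: 59 − 26.912 = 32.088 m.
v² = 2a·d ⇒ a = v²/(2d) = 19.2227² / (2 × 32.088) = 369.512 / 64.176 = 5.7578 m/s².

Required deceleration ≈ 5.8 m/s²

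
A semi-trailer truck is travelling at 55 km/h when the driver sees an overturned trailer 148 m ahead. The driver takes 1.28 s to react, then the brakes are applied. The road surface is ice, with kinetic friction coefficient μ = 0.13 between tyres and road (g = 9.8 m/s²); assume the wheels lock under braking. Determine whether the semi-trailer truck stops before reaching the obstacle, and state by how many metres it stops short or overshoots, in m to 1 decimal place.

Yes — it stops 36.8 m short of the obstacle

55 km/h ÷ 3.6 = 15.2778 m/s.
a = μg = 0.13 × 9.8 = 1.274 m/s².
Reaction distance = 15.2778 × 1.28 = 19.556 m.
Braking distance = v²/(2a) = 233.411 / 2.548 = 91.606 m.
Total stopping distance = 19.556 + 91.606 = 111.162 m, vs 148 m available — it stops with 148 − 111.162 = 36.838 m to spare.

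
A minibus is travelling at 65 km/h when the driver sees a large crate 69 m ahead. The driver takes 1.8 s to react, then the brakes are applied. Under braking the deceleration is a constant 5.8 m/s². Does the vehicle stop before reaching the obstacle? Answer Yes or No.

65 km/h ÷ 3.6 = 18.0556 m/s.
Reaction distance = 18.0556 × 1.8 = 32.500 m.
Braking distance = v²/(2a) = 326.005 / 11.600 = 28.104 m.
Total stopping distance = 32.500 + 28.104 = 60.604 m, vs 69 m available — it stops with 69 − 60.604 = 8.396 m to spare.

Yes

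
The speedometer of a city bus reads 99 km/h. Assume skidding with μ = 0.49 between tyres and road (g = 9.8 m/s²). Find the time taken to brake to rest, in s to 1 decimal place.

99 km/h ÷ 3.6 = 27.5000 m/s.
a = μg = 0.49 × 9.8 = 4.802 m/s².
Braking time = v/a = 27.5000 / 4.802 = 5.727 s.

Braking time ≈ 5.7 s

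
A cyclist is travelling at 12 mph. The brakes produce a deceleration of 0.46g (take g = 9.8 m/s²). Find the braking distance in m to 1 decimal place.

Braking distance ≈ 3.2 m

12 mph × 0.44704 = 5.3645 m/s.
a = 0.46 × 9.8 = 4.508 m/s².
Braking distance = v²/(2a) = 5.3645² / (2 × 4.508) = 28.778 / 9.016 = 3.192 m.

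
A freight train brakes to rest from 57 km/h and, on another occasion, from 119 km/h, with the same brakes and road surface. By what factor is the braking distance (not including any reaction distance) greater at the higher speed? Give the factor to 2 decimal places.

Braking distance d = v²/(2a), so with a fixed, d ∝ v².
Factor = (119/57)² = 2.0877² = 4.3585.

Factor ≈ 4.36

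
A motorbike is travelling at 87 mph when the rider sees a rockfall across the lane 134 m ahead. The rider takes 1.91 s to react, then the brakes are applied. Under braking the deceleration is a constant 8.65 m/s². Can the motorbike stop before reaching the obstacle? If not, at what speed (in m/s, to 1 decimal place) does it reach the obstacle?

No — it strikes the obstacle at 21.9 m/s

87 mph × 0.44704 = 38.8925 m/s.
Reaction distance = 38.8925 × 1.91 = 74.285 m.
Braking distance needed to stop: v²/(2a) = 1512.627 / 17.300 = 87.435 m, so total needed = 74.285 + 87.435 = 161.720 m > 134 m — it cannot stop.
Distance remaining when braking begins: 134 − 74.285 = 59.715 m.
v² = v₀² − 2a·d = 1512.627 − 2 × 8.650 × 59.715 = 479.557 m²/s².
v = √479.557 = 21.899 m/s.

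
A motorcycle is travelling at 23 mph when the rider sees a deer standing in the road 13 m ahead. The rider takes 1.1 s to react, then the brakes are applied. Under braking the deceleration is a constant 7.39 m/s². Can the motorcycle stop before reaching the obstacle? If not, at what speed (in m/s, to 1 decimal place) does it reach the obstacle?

No — it strikes the obstacle at 9.0 m/s

23 mph × 0.44704 = 10.2819 m/s.
Reaction distance = 10.2819 × 1.1 = 11.310 m.
Braking distance needed to stop: v²/(2a) = 105.717 / 14.780 = 7.153 m, so total needed = 11.310 + 7.153 = 18.463 m > 13 m — it cannot stop.
Distance remaining when braking begins: 13 − 11.310 = 1.690 m.
v² = v₀² − 2a·d = 105.717 − 2 × 7.390 × 1.690 = 80.739 m²/s².
v = √80.739 = 8.985 m/s.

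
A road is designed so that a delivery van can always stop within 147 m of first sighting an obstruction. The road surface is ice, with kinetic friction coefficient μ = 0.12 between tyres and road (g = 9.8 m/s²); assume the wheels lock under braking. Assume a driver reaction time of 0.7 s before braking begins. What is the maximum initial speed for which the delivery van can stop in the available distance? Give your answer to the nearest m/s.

Maximum speed ≈ 18 m/s

a = μg = 0.12 × 9.8 = 1.176 m/s².
Stopping distance: v·t_r + v²/(2a) = 147 with t_r = 0.7 s and a = 1.176 m/s².
So v² + 1.646 v − 345.74 = 0.
Positive root: v = −a·t_r + √((a·t_r)² + 2a·d) = −0.823 + √(0.677 + 345.74) = 17.7893 m/s.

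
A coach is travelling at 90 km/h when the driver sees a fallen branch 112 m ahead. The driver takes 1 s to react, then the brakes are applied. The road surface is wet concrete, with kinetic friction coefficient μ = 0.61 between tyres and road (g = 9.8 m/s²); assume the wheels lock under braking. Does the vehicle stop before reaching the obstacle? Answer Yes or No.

90 km/h ÷ 3.6 = 25.0000 m/s.
a = μg = 0.61 × 9.8 = 5.978 m/s².
Reaction distance = 25.0000 × 1 = 25.000 m.
Braking distance = v²/(2a) = 625.000 / 11.956 = 52.275 m.
Total stopping distance = 25.000 + 52.275 = 77.275 m, vs 112 m available — it stops with 112 − 77.275 = 34.725 m to spare.

Yes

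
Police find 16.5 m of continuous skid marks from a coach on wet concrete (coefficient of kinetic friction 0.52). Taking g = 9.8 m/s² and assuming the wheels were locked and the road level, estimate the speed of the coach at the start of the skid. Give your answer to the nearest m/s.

Initial speed ≈ 13 m/s

Deceleration a = μg = 0.52 × 9.8 = 5.096 m/s².
v = √(2a·d) = √(2 × 5.096 × 16.5) = √168.168 = 12.9680 m/s.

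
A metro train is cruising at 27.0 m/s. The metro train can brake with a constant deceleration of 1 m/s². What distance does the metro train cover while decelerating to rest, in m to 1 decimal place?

Braking distance ≈ 364.5 m

Braking distance = v²/(2a) = 27.0000² / (2 × 1.000) = 729.000 / 2.000 = 364.500 m.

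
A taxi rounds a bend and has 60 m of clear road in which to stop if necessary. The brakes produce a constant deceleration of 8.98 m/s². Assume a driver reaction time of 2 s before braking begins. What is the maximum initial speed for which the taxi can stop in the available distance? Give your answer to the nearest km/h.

Stopping distance: v·t_r + v²/(2a) = 60 with t_r = 2 s and a = 8.980 m/s².
So v² + 35.920 v − 1077.60 = 0.
Positive root: v = −a·t_r + √((a·t_r)² + 2a·d) = −17.960 + √(322.562 + 1077.60) = 19.4587 m/s.
19.4587 m/s × 3.6 = 70.051 km/h.

Maximum speed ≈ 70 km/h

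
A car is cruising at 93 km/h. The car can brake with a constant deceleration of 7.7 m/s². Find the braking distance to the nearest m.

Braking distance ≈ 43 m

93 km/h ÷ 3.6 = 25.8333 m/s.
Braking distance = v²/(2a) = 25.8333² / (2 × 7.700) = 667.359 / 15.400 = 43.335 m.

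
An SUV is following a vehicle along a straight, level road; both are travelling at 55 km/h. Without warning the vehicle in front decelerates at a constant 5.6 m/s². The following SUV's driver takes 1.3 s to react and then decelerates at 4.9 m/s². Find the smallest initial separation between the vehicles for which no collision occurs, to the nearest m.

55 km/h ÷ 3.6 = 15.2778 m/s.
Leader travels v²/(2a_L) = 233.411 / 11.200 = 20.840 m before stopping.
Follower covers v·t_r = 15.2778 × 1.3 = 19.861 m while reacting, then v²/(2a_F) = 233.411 / 9.800 = 23.817 m while braking, for a total of 19.861 + 23.817 = 43.678 m.
Since a_F ≤ a_L and the follower starts braking later, the follower is never slower than the leader, so the closest approach is when both have stopped.
Minimum gap = 43.678 − 20.840 = 22.838 m.

Minimum gap ≈ 23 m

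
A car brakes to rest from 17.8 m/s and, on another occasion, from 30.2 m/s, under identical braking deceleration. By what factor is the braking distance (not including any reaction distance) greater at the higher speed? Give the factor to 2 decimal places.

Braking distance d = v²/(2a), so with a fixed, d ∝ v².
Factor = (30.2/17.8)² = 1.6966² = 2.8785.

Factor ≈ 2.88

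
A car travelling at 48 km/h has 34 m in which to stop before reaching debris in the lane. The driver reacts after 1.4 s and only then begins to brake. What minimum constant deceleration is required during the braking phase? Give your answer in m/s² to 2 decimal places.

48 km/h ÷ 3.6 = 13.3333 m/s.
Distance covered during reaction = 13.3333 × 1.4 = 18.667 m.
Distance available for braking: 34 − 18.667 = 15.333 m.
v² = 2a·d ⇒ a = v²/(2d) = 13.3333² / (2 × 15.333) = 177.777 / 30.666 = 5.7972 m/s².

Required deceleration ≈ 5.80 m/s²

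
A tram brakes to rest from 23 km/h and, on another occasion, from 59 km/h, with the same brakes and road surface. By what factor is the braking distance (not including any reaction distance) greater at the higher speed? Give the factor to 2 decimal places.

Braking distance d = v²/(2a), so with a fixed, d ∝ v².
Factor = (59/23)² = 2.5652² = 6.5803.

Factor ≈ 6.58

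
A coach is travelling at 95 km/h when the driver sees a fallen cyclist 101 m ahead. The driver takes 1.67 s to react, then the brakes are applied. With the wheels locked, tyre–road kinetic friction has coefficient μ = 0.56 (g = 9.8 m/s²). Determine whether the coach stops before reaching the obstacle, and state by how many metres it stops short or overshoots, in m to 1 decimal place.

95 km/h ÷ 3.6 = 26.3889 m/s.
a = μg = 0.56 × 9.8 = 5.488 m/s².
Reaction distance = 26.3889 × 1.67 = 44.069 m.
Braking distance = v²/(2a) = 696.374 / 10.976 = 63.445 m.
Total stopping distance = 44.069 + 63.445 = 107.514 m, vs 101 m available — it cannot stop in time and overshoots by 107.514 − 101 = 6.514 m.

No — it overshoots by 6.5 m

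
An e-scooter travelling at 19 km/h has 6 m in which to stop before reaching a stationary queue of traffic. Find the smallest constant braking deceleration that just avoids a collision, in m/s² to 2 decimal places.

Required deceleration ≈ 2.32 m/s²

19 km/h ÷ 3.6 = 5.2778 m/s.
v² = 2a·d ⇒ a = v²/(2d) = 5.2778² / (2 × 6.000) = 27.855 / 12.000 = 2.3213 m/s².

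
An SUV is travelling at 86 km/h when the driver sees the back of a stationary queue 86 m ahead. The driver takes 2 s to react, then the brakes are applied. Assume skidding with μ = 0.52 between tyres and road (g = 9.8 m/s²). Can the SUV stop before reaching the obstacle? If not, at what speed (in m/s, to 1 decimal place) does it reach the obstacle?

86 km/h ÷ 3.6 = 23.8889 m/s.
a = μg = 0.52 × 9.8 = 5.096 m/s².
Reaction distance = 23.8889 × 2 = 47.778 m.
Braking distance needed to stop: v²/(2a) = 570.680 / 10.192 = 55.993 m, so total needed = 47.778 + 55.993 = 103.771 m > 86 m — it cannot stop.
Distance remaining when braking begins: 86 − 47.778 = 38.222 m.
v² = v₀² − 2a·d = 570.680 − 2 × 5.096 × 38.222 = 181.121 m²/s².
v = √181.121 = 13.458 m/s.

No — it strikes the obstacle at 13.5 m/s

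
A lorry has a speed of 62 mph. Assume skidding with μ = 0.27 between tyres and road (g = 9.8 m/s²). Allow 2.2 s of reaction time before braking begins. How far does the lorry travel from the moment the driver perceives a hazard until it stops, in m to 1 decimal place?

Total stopping distance ≈ 206.1 m

62 mph × 0.44704 = 27.7165 m/s.
a = μg = 0.27 × 9.8 = 2.646 m/s².
Reaction distance = v·t_r = 27.7165 × 2.2 = 60.976 m.
Braking distance = v²/(2a) = 27.7165² / (2 × 2.646) = 768.204 / 5.292 = 145.163 m.
Total = 60.976 + 145.163 = 206.139 m.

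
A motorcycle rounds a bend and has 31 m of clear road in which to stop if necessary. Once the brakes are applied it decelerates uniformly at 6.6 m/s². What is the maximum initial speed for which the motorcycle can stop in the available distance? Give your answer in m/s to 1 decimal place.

v²/(2a) = d ⇒ v = √(2 × 6.600 × 31) = √409.20 = 20.2287 m/s.

Maximum speed ≈ 20.2 m/s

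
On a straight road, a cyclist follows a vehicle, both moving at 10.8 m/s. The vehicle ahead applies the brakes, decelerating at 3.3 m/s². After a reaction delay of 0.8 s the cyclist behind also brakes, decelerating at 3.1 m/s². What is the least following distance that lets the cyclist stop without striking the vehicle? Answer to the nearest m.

Leader travels v²/(2a_L) = 116.640 / 6.600 = 17.673 m before stopping.
Follower covers v·t_r = 10.8000 × 0.8 = 8.640 m while reacting, then v²/(2a_F) = 116.640 / 6.200 = 18.813 m while braking, for a total of 8.640 + 18.813 = 27.453 m.
Since a_F ≤ a_L and the follower starts braking later, the follower is never slower than the leader, so the closest approach is when both have stopped.
Minimum gap = 27.453 − 17.673 = 9.780 m.

Minimum gap ≈ 10 m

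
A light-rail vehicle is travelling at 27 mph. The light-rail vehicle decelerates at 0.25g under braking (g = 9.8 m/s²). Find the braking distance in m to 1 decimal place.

Braking distance ≈ 29.7 m

27 mph × 0.44704 = 12.0701 m/s.
a = 0.25 × 9.8 = 2.450 m/s².
Braking distance = v²/(2a) = 12.0701² / (2 × 2.450) = 145.687 / 4.900 = 29.732 m.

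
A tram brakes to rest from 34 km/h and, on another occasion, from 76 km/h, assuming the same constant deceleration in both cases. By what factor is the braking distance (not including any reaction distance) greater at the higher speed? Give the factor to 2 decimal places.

Factor ≈ 5.00

Braking distance d = v²/(2a), so with a fixed, d ∝ v².
Factor = (76/34)² = 2.2353² = 4.9966.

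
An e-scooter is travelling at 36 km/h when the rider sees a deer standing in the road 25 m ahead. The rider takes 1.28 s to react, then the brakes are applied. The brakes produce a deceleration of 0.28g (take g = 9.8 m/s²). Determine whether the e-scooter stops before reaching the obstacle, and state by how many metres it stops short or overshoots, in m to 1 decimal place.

No — it overshoots by 6.0 m

36 km/h ÷ 3.6 = 10.0000 m/s.
a = 0.28 × 9.8 = 2.744 m/s².
Reaction distance = 10.0000 × 1.28 = 12.800 m.
Braking distance = v²/(2a) = 100.000 / 5.488 = 18.222 m.
Total stopping distance = 12.800 + 18.222 = 31.022 m, vs 25 m available — it cannot stop in time and overshoots by 31.022 − 25 = 6.022 m.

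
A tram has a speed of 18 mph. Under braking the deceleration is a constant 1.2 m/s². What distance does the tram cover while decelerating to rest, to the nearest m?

Braking distance ≈ 27 m

18 mph × 0.44704 = 8.0467 m/s.
Braking distance = v²/(2a) = 8.0467² / (2 × 1.200) = 64.749 / 2.400 = 26.979 m.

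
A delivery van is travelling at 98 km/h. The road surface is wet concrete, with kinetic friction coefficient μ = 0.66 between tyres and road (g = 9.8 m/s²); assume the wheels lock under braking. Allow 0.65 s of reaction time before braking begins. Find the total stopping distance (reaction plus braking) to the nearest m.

Total stopping distance ≈ 75 m

98 km/h ÷ 3.6 = 27.2222 m/s.
a = μg = 0.66 × 9.8 = 6.468 m/s².
Reaction distance = v·t_r = 27.2222 × 0.65 = 17.694 m.
Braking distance = v²/(2a) = 27.2222² / (2 × 6.468) = 741.048 / 12.936 = 57.286 m.
Total = 17.694 + 57.286 = 74.980 m.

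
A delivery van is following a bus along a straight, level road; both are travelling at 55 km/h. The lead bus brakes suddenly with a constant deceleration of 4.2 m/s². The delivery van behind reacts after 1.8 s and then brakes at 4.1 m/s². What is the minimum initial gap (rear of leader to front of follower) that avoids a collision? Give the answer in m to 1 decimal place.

Minimum gap ≈ 28.2 m

55 km/h ÷ 3.6 = 15.2778 m/s.
Leader travels v²/(2a_L) = 233.411 / 8.400 = 27.787 m before stopping.
Follower covers v·t_r = 15.2778 × 1.8 = 27.500 m while reacting, then v²/(2a_F) = 233.411 / 8.200 = 28.465 m while braking, for a total of 27.500 + 28.465 = 55.965 m.
Since a_F ≤ a_L and the follower starts braking later, the follower is never slower than the leader, so the closest approach is when both have stopped.
Minimum gap = 55.965 − 27.787 = 28.178 m.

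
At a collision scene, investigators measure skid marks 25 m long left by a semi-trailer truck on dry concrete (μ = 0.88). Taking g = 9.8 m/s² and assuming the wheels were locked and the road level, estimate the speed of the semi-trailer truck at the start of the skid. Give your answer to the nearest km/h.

Deceleration a = μg = 0.88 × 9.8 = 8.624 m/s².
v = √(2a·d) = √(2 × 8.624 × 25) = √431.200 = 20.7654 m/s.
= 20.7654 × 3.6 = 74.755 km/h.

Initial speed ≈ 75 km/h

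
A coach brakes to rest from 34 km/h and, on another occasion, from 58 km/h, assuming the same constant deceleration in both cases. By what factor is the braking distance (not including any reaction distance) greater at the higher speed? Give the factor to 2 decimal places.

Braking distance d = v²/(2a), so with a fixed, d ∝ v².
Factor = (58/34)² = 1.7059² = 2.9101.

Factor ≈ 2.91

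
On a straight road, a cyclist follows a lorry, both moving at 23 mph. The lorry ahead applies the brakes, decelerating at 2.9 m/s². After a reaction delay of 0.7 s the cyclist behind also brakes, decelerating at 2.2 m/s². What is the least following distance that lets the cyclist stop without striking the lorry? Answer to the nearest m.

Minimum gap ≈ 13 m

23 mph × 0.44704 = 10.2819 m/s.
Leader travels v²/(2a_L) = 105.717 / 5.800 = 18.227 m before stopping.
Follower covers v·t_r = 10.2819 × 0.7 = 7.197 m while reacting, then v²/(2a_F) = 105.717 / 4.400 = 24.027 m while braking, for a total of 7.197 + 24.027 = 31.224 m.
Since a_F ≤ a_L and the follower starts braking later, the follower is never slower than the leader, so the closest approach is when both have stopped.
Minimum gap = 31.224 − 18.227 = 12.997 m.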